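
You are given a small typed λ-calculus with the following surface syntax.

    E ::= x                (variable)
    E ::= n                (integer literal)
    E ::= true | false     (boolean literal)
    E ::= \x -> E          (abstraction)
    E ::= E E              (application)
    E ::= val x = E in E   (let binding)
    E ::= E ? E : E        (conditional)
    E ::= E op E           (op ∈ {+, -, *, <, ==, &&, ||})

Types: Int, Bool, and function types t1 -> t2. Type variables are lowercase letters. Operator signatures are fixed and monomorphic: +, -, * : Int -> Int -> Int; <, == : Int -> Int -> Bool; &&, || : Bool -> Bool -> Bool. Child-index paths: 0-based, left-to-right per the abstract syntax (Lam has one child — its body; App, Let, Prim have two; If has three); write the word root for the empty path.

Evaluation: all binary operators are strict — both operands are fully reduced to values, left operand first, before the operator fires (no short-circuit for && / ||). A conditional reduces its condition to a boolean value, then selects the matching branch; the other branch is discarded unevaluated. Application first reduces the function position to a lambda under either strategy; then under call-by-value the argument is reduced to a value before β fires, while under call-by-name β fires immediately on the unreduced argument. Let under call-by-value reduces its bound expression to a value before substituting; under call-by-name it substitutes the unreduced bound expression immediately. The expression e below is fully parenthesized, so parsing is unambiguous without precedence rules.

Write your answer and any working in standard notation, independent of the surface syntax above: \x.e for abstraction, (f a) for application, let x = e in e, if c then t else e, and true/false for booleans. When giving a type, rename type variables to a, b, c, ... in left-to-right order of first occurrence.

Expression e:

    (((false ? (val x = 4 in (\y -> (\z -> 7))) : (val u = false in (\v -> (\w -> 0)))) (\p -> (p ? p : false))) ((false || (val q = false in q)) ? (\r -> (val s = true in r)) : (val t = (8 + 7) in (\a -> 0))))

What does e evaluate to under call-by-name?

Trace:
step 0: (((if false then (let x = 4 in (\y.(\z.7))) else (let u = false in (\v.(\w.0)))) (\p.(if p then p else false))) (if (false || (let q = false in q)) then (\r.(let s = true in r)) else (let t = (8 + 7) in (\a.0))))
step 1: [if@0.0] (((let u = false in (\v.(\w.0))) (\p.(if p then p else false))) (if (false || (let q = false in q)) then (\r.(let s = true in r)) else (let t = (8 + 7) in (\a.0))))
step 2: [let@0.0] (((\v.(\w.0)) (\p.(if p then p else false))) (if (false || (let q = false in q)) then (\r.(let s = true in r)) else (let t = (8 + 7) in (\a.0))))
step 3: [beta@0] ((\w.0) (if (false || (let q = false in q)) then (\r.(let s = true in r)) else (let t = (8 + 7) in (\a.0))))
step 4: [beta@root] 0

Answer: 0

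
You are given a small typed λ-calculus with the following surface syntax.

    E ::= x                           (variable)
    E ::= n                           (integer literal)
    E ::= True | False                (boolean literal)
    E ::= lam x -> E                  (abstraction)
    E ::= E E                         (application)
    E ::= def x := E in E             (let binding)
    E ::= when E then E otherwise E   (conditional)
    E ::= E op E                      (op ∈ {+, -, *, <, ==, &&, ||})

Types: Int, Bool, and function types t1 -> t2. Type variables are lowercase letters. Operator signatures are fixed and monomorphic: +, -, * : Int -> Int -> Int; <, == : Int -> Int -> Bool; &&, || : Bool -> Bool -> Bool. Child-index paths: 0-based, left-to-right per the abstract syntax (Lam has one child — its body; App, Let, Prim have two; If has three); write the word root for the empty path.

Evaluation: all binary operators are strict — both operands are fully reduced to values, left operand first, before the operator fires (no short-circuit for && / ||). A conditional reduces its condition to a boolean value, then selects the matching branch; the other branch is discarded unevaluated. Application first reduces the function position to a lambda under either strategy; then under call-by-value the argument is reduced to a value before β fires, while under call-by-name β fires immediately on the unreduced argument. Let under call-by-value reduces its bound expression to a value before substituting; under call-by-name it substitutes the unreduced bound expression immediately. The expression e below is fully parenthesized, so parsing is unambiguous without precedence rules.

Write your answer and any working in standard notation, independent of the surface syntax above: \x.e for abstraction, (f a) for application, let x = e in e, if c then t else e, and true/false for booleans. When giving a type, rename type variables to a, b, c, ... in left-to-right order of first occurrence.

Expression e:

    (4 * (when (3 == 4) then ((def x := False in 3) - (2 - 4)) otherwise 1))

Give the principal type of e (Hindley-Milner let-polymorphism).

Derivation:
  unify Int ~ Int
  unify Int ~ Int
  unify Int ~ Int
  unify Bool ~ Bool
let x : Bool
  unify Int ~ Int
  unify Int ~ Int
  unify Int ~ Int
  unify Int ~ Int
  unify Int ~ Int
  unify Int ~ Int

Answer: Int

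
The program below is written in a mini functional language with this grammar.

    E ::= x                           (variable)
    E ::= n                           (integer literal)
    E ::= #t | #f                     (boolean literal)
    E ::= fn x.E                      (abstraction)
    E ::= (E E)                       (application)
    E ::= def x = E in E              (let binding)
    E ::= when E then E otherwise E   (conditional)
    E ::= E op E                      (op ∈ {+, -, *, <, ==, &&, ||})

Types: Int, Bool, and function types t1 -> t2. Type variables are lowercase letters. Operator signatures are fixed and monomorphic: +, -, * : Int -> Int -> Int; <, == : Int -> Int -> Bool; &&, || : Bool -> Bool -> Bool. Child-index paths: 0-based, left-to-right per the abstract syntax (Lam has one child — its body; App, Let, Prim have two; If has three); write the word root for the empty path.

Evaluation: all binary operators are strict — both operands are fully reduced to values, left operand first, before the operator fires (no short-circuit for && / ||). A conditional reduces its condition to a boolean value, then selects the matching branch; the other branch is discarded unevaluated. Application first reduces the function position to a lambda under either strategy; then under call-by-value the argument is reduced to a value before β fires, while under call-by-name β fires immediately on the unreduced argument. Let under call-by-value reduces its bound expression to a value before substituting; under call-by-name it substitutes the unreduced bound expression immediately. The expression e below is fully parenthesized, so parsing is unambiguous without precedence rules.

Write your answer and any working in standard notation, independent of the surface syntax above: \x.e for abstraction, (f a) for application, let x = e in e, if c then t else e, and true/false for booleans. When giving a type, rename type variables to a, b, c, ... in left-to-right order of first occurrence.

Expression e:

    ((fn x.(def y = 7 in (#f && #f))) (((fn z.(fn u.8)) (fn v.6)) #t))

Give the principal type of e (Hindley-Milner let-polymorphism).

Answer: Bool

Working:
let y : Int
  unify Bool ~ Bool
  unify Bool ~ Bool
\x._ : a -> Bool
\u._ : c -> Int
\z._ : b -> c -> Int
\v._ : d -> Int
  unify b -> c -> Int ~ (d -> Int) -> e
  unify b ~ d -> Int
  unify c -> Int ~ e
_ _ : c -> Int
  unify c -> Int ~ Bool -> f
  unify c ~ Bool
  unify Int ~ f
_ _ : Int
  unify a -> Bool ~ Int -> g
  unify a ~ Int
  unify Bool ~ g
_ _ : Bool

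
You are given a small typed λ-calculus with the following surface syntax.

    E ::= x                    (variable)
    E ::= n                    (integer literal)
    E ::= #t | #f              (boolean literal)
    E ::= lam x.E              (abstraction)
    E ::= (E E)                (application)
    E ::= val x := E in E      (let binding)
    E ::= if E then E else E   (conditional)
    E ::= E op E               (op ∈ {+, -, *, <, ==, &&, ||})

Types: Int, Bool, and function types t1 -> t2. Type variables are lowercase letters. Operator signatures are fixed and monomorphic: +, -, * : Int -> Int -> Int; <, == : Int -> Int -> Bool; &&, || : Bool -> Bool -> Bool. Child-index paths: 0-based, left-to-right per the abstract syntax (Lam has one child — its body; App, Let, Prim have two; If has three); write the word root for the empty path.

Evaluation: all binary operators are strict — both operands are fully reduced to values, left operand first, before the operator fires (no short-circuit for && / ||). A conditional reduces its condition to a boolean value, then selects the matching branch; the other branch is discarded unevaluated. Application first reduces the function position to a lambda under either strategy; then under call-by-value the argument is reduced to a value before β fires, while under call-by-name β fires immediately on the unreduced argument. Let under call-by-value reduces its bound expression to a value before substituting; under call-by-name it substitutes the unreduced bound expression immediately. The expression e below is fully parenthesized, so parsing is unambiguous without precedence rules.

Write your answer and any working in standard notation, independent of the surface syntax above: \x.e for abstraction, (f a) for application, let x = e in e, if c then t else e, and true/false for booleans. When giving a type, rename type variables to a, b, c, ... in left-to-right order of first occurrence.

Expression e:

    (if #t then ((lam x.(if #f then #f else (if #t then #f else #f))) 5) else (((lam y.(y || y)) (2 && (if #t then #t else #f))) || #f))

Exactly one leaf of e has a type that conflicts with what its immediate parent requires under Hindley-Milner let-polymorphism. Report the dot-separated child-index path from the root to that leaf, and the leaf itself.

Answer: 2.0.1.0 : 2

Derivation:
  unify Bool ~ Bool
  unify Bool ~ Bool
  unify Bool ~ Bool
  unify Bool ~ Bool
  unify Bool ~ Bool
\x._ : a -> Bool
  unify a -> Bool ~ Int -> b
  unify a ~ Int
  unify Bool ~ b
_ _ : Bool
y : c
  unify c ~ Bool
y : Bool
  unify Bool ~ Bool
\y._ : Bool -> Bool
  unify Int ~ Bool
  FAIL: mismatch Int ~ Bool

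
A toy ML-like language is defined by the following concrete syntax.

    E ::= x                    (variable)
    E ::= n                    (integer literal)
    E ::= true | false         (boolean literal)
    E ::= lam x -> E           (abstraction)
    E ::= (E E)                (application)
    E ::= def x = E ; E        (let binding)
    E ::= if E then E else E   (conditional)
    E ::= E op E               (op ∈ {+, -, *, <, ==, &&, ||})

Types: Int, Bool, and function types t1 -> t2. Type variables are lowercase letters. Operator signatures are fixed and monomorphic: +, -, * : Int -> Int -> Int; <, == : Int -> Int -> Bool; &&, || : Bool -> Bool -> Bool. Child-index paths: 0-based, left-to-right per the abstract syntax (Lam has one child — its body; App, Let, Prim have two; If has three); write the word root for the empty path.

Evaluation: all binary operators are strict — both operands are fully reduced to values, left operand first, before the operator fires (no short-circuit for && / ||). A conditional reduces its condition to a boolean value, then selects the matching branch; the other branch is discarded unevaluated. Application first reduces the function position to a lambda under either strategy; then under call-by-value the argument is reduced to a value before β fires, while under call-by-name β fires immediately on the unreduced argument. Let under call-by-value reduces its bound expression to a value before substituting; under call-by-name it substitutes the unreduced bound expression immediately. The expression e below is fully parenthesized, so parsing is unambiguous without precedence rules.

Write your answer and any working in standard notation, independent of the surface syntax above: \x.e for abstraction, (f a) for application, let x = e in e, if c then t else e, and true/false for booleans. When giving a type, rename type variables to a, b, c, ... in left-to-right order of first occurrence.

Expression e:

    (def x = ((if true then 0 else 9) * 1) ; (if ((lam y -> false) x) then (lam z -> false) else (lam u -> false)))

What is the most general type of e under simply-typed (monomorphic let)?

Answer: a -> Bool

Working:
  unify Bool ~ Bool
  unify Int ~ Int
  unify Int ~ Int
  unify Int ~ Int
let x : Int
\y._ : a -> Bool
x : Int
  unify a -> Bool ~ Int -> b
  unify a ~ Int
  unify Bool ~ b
_ _ : Bool
  unify Bool ~ Bool
\z._ : c -> Bool
\u._ : d -> Bool
  unify c -> Bool ~ d -> Bool
  unify c ~ d
  unify Bool ~ Bool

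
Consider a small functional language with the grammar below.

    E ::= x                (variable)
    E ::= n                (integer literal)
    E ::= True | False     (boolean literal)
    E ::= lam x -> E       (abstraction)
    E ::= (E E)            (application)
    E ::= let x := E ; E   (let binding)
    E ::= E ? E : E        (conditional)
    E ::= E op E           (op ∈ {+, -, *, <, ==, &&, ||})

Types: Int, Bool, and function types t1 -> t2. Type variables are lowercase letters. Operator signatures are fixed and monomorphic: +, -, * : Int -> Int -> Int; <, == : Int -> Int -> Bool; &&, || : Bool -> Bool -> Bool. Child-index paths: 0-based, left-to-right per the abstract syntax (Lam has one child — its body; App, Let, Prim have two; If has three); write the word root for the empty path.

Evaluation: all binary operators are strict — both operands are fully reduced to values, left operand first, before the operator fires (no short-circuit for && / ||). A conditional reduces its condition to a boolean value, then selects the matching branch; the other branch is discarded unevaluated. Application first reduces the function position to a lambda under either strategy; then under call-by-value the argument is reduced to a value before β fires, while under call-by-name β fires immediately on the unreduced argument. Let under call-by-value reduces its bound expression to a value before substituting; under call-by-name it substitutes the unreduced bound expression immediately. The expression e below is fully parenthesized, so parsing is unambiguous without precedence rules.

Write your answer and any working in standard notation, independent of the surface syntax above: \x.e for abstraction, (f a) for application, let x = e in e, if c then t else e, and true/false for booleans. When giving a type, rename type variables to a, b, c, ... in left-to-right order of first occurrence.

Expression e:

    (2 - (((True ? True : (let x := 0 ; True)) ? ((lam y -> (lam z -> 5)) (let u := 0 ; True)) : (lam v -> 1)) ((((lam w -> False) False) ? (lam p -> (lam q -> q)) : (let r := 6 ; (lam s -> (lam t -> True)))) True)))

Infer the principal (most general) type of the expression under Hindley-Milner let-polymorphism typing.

Answer: Int

Derivation:
  unify Int ~ Int
  unify Bool ~ Bool
let x : Int
  unify Bool ~ Bool
  unify Bool ~ Bool
\z._ : b -> Int
\y._ : a -> b -> Int
let u : Int
  unify a -> b -> Int ~ Bool -> c
  unify a ~ Bool
  unify b -> Int ~ c
_ _ : b -> Int
\v._ : d -> Int
  unify b -> Int ~ d -> Int
  unify b ~ d
  unify Int ~ Int
\w._ : e -> Bool
  unify e -> Bool ~ Bool -> f
  unify e ~ Bool
  unify Bool ~ f
_ _ : Bool
  unify Bool ~ Bool
q : h
\q._ : h -> h
\p._ : g -> h -> h
let r : Int
\t._ : j -> Bool
\s._ : i -> j -> Bool
  unify g -> h -> h ~ i -> j -> Bool
  unify g ~ i
  unify h -> h ~ j -> Bool
  unify h ~ j
  unify j ~ Bool
  unify i -> Bool -> Bool ~ Bool -> k
  unify i ~ Bool
  unify Bool -> Bool ~ k
_ _ : Bool -> Bool
  unify d -> Int ~ (Bool -> Bool) -> l
  unify d ~ Bool -> Bool
  unify Int ~ l
_ _ : Int
  unify Int ~ Int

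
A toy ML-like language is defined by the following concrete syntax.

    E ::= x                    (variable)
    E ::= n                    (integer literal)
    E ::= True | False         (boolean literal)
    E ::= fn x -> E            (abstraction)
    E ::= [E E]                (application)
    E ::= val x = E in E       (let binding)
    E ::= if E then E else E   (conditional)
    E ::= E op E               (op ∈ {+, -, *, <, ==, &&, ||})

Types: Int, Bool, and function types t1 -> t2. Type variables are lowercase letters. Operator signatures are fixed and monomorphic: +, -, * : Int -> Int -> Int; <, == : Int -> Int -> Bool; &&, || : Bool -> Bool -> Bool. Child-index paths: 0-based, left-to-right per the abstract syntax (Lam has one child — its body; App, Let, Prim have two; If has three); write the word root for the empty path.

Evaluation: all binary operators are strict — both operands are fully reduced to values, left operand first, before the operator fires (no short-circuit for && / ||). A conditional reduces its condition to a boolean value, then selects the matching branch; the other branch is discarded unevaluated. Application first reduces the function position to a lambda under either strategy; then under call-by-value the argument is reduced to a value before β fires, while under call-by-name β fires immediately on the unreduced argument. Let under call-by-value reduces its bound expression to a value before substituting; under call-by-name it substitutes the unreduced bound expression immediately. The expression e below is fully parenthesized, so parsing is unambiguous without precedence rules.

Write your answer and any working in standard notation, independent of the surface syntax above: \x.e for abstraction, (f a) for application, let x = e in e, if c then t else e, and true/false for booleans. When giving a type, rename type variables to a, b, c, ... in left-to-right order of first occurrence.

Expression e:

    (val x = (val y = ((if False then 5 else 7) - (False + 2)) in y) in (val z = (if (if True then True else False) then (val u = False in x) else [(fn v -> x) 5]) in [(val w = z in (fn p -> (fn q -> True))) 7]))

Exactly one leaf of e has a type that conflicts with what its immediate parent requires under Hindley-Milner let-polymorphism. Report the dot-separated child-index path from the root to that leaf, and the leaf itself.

Answer: 0.0.1.0 : false

Trace:
  unify Bool ~ Bool
  unify Int ~ Int
  unify Int ~ Int
  unify Bool ~ Int
  FAIL: mismatch Bool ~ Int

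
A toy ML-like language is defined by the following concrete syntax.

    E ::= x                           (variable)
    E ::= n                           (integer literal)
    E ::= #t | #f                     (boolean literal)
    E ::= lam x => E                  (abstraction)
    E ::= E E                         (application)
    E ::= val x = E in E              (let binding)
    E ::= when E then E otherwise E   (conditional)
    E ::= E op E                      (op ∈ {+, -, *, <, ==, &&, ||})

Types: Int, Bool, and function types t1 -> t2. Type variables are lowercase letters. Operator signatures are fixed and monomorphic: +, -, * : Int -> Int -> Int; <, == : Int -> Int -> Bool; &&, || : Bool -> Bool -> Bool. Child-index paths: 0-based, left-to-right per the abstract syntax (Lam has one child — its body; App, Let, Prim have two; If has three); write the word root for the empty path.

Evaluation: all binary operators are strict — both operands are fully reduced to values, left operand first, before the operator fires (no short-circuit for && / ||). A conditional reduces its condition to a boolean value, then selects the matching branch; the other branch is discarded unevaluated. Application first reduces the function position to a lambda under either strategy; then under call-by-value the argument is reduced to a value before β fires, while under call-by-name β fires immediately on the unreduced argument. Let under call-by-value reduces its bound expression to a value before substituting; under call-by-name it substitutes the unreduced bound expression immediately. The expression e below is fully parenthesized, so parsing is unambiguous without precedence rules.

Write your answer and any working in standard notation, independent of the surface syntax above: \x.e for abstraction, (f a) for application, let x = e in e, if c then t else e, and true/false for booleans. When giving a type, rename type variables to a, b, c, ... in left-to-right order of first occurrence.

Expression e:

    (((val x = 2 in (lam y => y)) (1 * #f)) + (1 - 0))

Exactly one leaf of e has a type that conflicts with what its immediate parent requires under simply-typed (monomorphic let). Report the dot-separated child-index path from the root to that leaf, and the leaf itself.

Answer: 0.1.1 : false

Working:
let x : Int
y : a
\y._ : a -> a
  unify Int ~ Int
  unify Bool ~ Int
  FAIL: mismatch Bool ~ Int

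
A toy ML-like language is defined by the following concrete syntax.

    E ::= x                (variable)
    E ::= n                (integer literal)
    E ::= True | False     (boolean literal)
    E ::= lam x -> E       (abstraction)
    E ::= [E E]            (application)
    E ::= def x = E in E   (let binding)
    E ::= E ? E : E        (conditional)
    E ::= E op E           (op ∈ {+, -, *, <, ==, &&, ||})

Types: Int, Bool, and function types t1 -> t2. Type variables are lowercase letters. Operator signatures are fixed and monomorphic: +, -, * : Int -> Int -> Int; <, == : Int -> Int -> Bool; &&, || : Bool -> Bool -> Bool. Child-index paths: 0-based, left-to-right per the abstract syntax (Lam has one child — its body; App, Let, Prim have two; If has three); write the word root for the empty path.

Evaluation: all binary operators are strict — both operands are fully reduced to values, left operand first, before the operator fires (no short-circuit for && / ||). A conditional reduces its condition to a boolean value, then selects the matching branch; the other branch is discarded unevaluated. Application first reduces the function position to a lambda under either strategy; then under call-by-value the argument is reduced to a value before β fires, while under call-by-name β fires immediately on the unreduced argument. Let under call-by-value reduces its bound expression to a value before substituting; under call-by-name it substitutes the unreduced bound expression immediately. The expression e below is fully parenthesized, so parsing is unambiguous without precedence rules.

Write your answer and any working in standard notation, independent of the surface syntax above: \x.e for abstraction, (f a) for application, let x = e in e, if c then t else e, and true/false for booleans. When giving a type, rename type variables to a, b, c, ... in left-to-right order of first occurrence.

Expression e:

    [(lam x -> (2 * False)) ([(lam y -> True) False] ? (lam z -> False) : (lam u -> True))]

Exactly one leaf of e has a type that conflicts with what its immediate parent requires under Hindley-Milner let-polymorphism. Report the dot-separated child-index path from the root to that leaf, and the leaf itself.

Trace:
  unify Int ~ Int
  unify Bool ~ Int
  FAIL: mismatch Bool ~ Int

Answer: 0.0.1 : false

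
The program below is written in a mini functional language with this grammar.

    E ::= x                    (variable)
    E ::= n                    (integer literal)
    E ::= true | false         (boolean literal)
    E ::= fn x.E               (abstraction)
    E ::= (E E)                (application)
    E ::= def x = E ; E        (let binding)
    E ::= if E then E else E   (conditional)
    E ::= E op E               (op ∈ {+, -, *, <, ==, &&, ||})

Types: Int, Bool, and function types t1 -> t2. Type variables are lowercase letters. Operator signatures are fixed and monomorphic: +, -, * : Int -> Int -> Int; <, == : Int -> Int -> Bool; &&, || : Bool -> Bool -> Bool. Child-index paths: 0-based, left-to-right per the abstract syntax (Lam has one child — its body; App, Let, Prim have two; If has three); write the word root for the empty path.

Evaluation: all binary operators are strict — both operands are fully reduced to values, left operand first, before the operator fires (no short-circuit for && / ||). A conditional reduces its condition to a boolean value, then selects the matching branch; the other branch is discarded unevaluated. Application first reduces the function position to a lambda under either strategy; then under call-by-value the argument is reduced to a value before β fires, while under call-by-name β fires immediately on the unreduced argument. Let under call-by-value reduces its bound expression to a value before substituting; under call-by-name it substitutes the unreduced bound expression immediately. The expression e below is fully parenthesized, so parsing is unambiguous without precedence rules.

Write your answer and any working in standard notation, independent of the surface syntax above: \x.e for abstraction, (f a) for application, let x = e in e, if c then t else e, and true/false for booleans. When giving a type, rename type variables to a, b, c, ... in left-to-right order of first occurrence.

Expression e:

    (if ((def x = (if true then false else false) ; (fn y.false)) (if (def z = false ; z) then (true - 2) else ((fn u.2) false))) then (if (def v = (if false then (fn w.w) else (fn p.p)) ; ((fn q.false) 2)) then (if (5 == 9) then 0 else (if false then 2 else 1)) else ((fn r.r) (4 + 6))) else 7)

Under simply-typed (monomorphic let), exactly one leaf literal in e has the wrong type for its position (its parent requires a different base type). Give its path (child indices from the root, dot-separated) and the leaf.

Answer: 0.1.1.0 : true

Derivation:
  unify Bool ~ Bool
  unify Bool ~ Bool
let x : Bool
\y._ : a -> Bool
let z : Bool
z : Bool
  unify Bool ~ Bool
  unify Bool ~ Int
  FAIL: mismatch Bool ~ Int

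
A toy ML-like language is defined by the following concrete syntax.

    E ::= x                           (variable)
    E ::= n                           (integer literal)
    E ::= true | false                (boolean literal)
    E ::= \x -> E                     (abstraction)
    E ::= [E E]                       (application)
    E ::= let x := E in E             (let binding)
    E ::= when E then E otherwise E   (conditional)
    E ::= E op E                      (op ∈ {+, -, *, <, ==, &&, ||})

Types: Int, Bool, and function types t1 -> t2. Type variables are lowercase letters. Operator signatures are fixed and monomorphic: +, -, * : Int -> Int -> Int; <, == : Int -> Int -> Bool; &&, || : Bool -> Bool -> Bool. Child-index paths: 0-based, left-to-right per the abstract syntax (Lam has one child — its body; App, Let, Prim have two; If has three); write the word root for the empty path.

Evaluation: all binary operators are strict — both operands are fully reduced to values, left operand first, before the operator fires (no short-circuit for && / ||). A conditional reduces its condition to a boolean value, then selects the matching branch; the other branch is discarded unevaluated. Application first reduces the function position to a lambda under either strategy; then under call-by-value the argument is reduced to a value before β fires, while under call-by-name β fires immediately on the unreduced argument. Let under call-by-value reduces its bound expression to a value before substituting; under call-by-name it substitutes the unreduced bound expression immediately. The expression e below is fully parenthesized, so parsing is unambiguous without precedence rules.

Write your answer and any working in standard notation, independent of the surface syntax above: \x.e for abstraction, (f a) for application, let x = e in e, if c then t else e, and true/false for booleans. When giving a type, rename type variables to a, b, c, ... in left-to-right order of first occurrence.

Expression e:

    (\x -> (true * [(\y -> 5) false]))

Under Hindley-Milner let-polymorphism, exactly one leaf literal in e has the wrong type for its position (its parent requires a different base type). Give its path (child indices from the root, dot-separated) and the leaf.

Answer: 0.0 : true

Working:
  unify Bool ~ Int
  FAIL: mismatch Bool ~ Int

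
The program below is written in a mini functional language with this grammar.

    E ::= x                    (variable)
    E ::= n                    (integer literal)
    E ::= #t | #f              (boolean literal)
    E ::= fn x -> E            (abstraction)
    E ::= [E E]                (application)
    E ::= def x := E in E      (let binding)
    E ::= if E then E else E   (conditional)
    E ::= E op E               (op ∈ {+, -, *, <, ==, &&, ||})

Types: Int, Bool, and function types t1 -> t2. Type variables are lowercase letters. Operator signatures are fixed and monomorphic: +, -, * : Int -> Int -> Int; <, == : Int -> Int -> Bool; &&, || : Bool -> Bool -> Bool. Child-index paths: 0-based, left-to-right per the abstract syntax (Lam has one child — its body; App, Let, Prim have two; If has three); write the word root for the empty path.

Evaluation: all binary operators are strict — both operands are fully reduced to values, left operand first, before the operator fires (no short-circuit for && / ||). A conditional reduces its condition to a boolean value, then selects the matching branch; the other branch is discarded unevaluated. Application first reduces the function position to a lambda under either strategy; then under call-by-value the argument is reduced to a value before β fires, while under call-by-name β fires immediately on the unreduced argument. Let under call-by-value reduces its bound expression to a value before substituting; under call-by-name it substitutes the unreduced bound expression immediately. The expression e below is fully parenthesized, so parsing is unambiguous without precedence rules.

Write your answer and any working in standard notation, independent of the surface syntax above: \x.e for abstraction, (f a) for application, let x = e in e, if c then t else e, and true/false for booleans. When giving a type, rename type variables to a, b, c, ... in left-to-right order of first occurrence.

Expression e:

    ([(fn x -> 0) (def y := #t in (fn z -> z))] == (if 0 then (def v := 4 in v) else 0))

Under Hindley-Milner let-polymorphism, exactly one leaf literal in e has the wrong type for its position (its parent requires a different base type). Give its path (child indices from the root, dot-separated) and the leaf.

Derivation:
\x._ : a -> Int
let y : Bool
z : b
\z._ : b -> b
  unify a -> Int ~ (b -> b) -> c
  unify a ~ b -> b
  unify Int ~ c
_ _ : Int
  unify Int ~ Int
  unify Int ~ Bool
  FAIL: mismatch Int ~ Bool

Answer: 1.0 : 0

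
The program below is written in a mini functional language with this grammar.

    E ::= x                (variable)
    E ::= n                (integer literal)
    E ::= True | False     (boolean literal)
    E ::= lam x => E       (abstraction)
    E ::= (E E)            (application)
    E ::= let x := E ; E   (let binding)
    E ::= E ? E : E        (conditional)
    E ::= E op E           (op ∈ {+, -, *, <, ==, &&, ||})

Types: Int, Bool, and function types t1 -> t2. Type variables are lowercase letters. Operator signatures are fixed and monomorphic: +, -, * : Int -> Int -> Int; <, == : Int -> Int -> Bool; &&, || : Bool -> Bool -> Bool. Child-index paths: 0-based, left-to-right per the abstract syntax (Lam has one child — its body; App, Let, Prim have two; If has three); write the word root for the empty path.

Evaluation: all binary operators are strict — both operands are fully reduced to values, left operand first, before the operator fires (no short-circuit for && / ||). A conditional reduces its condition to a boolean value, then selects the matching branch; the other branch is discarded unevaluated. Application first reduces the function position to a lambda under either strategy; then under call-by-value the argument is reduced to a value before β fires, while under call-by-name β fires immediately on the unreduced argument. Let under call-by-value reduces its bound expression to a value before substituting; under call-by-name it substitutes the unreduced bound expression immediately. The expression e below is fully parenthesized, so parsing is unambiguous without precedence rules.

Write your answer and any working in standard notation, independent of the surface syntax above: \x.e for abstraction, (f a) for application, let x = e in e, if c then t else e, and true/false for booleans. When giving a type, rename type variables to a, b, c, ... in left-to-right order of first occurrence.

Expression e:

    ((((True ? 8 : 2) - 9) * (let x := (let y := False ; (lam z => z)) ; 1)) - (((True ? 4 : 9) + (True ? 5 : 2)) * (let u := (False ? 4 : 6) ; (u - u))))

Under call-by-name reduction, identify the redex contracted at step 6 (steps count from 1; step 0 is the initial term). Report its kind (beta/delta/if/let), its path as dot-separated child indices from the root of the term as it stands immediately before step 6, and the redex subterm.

Answer: if at 1.0.1 : (if true then 5 else 2)

Trace:
step 0: ((((if true then 8 else 2) - 9) * (let x = (let y = false in (\z.z)) in 1)) - (((if true then 4 else 9) + (if true then 5 else 2)) * (let u = (if false then 4 else 6) in (u - u))))
step 1: [if@0.0.0] (((8 - 9) * (let x = (let y = false in (\z.z)) in 1)) - (((if true then 4 else 9) + (if true then 5 else 2)) * (let u = (if false then 4 else 6) in (u - u))))
step 2: [delta@0.0] ((-1 * (let x = (let y = false in (\z.z)) in 1)) - (((if true then 4 else 9) + (if true then 5 else 2)) * (let u = (if false then 4 else 6) in (u - u))))
step 3: [let@0.1] ((-1 * 1) - (((if true then 4 else 9) + (if true then 5 else 2)) * (let u = (if false then 4 else 6) in (u - u))))
step 4: [delta@0] (-1 - (((if true then 4 else 9) + (if true then 5 else 2)) * (let u = (if false then 4 else 6) in (u - u))))
step 5: [if@1.0.0] (-1 - ((4 + (if true then 5 else 2)) * (let u = (if false then 4 else 6) in (u - u))))
step 6: [if@1.0.1] (-1 - ((4 + 5) * (let u = (if false then 4 else 6) in (u - u))))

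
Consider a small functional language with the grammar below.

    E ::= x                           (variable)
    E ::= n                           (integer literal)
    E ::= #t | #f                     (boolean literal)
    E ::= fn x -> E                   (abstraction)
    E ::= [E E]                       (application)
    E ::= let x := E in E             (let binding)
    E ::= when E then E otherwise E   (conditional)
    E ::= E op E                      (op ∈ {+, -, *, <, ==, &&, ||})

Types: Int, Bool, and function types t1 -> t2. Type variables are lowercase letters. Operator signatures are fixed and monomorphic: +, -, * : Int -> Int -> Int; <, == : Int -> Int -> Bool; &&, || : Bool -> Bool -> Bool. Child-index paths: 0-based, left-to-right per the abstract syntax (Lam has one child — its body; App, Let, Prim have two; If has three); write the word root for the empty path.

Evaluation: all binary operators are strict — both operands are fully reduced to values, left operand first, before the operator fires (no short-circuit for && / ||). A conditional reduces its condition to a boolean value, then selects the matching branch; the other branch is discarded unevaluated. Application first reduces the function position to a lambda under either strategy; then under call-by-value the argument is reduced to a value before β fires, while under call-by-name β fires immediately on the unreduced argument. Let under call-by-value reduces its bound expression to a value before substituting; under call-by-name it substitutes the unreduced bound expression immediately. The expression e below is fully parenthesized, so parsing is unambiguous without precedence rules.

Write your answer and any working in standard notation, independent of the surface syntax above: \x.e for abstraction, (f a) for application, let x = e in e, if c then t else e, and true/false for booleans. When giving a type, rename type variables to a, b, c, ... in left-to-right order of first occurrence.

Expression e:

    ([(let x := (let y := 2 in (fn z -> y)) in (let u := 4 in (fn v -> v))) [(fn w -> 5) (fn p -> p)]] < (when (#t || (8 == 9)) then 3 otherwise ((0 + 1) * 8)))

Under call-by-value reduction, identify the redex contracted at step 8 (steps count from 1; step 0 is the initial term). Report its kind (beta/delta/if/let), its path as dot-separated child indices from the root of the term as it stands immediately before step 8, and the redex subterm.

Answer: if at 1 : (if true then 3 else ((0 + 1) * 8))

Working:
step 0: (((let x = (let y = 2 in (\z.y)) in (let u = 4 in (\v.v))) ((\w.5) (\p.p))) < (if (true || (8 == 9)) then 3 else ((0 + 1) * 8)))
step 1: [let@0.0.0] (((let x = (\z.2) in (let u = 4 in (\v.v))) ((\w.5) (\p.p))) < (if (true || (8 == 9)) then 3 else ((0 + 1) * 8)))
step 2: [let@0.0] (((let u = 4 in (\v.v)) ((\w.5) (\p.p))) < (if (true || (8 == 9)) then 3 else ((0 + 1) * 8)))
step 3: [let@0.0] (((\v.v) ((\w.5) (\p.p))) < (if (true || (8 == 9)) then 3 else ((0 + 1) * 8)))
step 4: [beta@0.1] (((\v.v) 5) < (if (true || (8 == 9)) then 3 else ((0 + 1) * 8)))
step 5: [beta@0] (5 < (if (true || (8 == 9)) then 3 else ((0 + 1) * 8)))
step 6: [delta@1.0.1] (5 < (if (true || false) then 3 else ((0 + 1) * 8)))
step 7: [delta@1.0] (5 < (if true then 3 else ((0 + 1) * 8)))
step 8: [if@1] (5 < 3)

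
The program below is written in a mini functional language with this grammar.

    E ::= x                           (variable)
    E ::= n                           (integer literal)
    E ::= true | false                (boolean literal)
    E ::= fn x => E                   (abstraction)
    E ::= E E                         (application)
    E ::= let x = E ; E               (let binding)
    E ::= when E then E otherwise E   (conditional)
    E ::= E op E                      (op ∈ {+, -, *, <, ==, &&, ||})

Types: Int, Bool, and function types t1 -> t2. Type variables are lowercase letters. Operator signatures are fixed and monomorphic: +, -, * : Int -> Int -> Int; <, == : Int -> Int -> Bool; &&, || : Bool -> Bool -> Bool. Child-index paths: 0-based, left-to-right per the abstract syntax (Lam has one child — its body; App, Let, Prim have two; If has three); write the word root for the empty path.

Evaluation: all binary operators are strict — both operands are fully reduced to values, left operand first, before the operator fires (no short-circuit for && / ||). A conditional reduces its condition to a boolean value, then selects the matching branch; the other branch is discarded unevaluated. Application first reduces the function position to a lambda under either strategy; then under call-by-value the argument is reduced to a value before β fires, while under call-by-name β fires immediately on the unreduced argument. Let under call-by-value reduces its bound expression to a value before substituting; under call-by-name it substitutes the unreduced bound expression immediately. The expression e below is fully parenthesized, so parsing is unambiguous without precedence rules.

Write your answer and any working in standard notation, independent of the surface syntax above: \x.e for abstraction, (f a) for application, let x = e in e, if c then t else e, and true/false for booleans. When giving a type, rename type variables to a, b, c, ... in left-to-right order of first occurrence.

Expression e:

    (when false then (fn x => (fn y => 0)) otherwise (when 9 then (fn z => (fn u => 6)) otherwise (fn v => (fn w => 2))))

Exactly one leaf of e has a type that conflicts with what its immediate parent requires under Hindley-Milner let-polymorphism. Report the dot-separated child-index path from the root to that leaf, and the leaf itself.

Working:
  unify Bool ~ Bool
\y._ : b -> Int
\x._ : a -> b -> Int
  unify Int ~ Bool
  FAIL: mismatch Int ~ Bool

Answer: 2.0 : 9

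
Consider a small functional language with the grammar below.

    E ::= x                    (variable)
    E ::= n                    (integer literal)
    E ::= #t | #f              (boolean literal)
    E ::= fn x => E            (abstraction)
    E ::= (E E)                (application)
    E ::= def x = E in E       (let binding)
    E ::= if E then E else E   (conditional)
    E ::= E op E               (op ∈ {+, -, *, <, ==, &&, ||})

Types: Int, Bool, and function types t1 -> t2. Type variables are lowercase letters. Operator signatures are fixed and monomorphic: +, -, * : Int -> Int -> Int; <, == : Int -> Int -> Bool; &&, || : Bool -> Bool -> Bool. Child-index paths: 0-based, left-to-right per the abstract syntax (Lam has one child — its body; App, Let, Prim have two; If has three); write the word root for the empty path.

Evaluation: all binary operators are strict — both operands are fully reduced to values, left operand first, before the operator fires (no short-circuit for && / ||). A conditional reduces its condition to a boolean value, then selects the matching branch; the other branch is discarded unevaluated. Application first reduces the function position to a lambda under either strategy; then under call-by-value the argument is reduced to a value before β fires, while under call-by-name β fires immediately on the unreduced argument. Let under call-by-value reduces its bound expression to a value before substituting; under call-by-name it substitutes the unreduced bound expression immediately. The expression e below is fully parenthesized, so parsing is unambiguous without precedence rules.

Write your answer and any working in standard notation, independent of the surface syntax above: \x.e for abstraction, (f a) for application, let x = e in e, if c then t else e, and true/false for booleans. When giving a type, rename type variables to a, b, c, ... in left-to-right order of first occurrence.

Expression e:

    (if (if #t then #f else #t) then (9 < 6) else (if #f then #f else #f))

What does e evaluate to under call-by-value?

Answer: false

Derivation:
step 0: (if (if true then false else true) then (9 < 6) else (if false then false else false))
step 1: [if@0] (if false then (9 < 6) else (if false then false else false))
step 2: [if@root] (if false then false else false)
step 3: [if@root] false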